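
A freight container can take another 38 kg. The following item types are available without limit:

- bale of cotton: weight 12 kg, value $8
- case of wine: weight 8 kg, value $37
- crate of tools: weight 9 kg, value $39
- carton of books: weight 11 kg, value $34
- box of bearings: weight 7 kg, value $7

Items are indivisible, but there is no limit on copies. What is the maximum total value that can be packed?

Best value-per-unit is case of wine at 37/8; filling with it alone gives 4×37 = 148.
Optimal mix: 4×crate of tools → weight 36, value 156.

$156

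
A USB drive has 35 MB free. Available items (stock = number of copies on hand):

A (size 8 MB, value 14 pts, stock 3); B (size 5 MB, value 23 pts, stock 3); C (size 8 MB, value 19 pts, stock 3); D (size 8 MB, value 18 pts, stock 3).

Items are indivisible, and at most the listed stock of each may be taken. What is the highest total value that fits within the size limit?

Top feasible selections:
- 3×B + 2×C: size 31, value 107
- 3×B + 1×C + 1×D: size 31, value 106
Best: 107 pts.

107 pts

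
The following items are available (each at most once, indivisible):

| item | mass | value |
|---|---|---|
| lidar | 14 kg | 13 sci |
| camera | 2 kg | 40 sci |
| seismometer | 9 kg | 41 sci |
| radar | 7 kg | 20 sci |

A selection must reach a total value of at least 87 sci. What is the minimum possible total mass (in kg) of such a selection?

Subsets with value ≥ 87, sorted by total mass:
- camera+seismometer+radar: mass 18, value 101
- lidar+camera+seismometer: mass 25, value 94
- lidar+camera+seismometer+radar: mass 32, value 114
Minimum mass: 18 kg.

18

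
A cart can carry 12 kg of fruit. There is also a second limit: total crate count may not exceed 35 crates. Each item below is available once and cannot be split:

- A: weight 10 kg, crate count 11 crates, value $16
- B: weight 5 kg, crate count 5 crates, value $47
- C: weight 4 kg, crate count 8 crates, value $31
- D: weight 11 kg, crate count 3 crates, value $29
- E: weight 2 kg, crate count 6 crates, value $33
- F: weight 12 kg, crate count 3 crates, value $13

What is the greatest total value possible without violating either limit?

$111

Feasible sets respecting both limits:
- B+C+E: weight 11, crate count 19, value 111
- B+E: weight 7, crate count 11, value 80
- B+C: weight 9, crate count 13, value 78
Best: $111.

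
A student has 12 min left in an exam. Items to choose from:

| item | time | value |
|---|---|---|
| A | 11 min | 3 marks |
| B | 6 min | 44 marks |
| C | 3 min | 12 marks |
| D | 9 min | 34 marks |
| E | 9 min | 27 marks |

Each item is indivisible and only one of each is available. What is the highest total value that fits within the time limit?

56 marks

Check high-value combinations within 12 min:
- B+C: time 6+3=9, value 44+12=56
- C+D: time 3+9=12, value 12+34=46
- B: time 6, value 44
- C+E: time 3+9=12, value 12+27=39
- D: time 9, value 34
Best: 56 marks.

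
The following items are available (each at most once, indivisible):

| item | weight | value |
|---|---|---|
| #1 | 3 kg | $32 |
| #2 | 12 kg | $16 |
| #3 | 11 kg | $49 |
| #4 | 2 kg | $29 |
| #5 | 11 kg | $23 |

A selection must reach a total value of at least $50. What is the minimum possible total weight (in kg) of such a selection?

5

Subsets with value ≥ 50, sorted by total weight:
- #1+#4: weight 5, value 61
- #3+#4: weight 13, value 78
Minimum weight: 5 kg.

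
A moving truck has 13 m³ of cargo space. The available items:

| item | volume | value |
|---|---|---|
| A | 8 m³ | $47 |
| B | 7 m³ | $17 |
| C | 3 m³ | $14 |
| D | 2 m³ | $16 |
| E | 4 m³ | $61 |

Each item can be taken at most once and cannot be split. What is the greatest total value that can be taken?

$108

This is a 0/1 knapsack; check combinations near the capacity.
- A+E: volume 8+4=12, value 47+61=108
- B+D+E: volume 7+2+4=13, value 17+16+61=94
- C+D+E: volume 3+2+4=9, value 14+16+61=91
- B+E: volume 7+4=11, value 17+61=78
Best: $108.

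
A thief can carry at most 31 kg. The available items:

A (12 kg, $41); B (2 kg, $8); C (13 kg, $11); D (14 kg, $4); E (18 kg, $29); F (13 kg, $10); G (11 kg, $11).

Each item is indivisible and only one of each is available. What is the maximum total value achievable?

Check high-value combinations within 31 kg:
- A+E: weight 12+18=30, value 41+29=70
- A+B+G: weight 12+2+11=25, value 41+8+11=60
- A+B+C: weight 12+2+13=27, value 41+8+11=60
- A+B+F: weight 12+2+13=27, value 41+8+10=59
Best: $70.

$70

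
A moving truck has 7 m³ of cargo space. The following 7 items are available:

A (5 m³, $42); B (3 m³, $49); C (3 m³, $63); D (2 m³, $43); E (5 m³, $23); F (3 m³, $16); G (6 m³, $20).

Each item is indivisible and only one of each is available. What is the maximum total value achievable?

Check high-value combinations within 7 m³:
- B+C: volume 3+3=6, value 49+63=112
- C+D: volume 3+2=5, value 63+43=106
- B+D: volume 3+2=5, value 49+43=92
Best: $112.

$112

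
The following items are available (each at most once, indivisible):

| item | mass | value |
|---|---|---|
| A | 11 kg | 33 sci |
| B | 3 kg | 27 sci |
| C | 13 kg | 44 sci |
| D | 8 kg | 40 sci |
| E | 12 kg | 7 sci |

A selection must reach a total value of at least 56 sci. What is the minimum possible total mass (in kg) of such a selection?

Subsets with value ≥ 56, sorted by total mass:
- B+D: mass 11, value 67
- A+B: mass 14, value 60
- B+C: mass 16, value 71
- A+D: mass 19, value 73
Minimum mass: 11 kg.

11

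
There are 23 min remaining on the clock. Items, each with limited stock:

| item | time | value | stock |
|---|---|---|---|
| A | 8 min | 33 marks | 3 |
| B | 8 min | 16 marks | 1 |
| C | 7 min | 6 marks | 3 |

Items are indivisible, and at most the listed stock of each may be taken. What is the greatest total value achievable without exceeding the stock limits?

72 marks

Top feasible selections:
- 2×A + 1×C: time 23, value 72
- 2×A: time 16, value 66
- 1×A + 1×B + 1×C: time 23, value 55
- 1×A + 1×B: time 16, value 49
Best: 72 marks.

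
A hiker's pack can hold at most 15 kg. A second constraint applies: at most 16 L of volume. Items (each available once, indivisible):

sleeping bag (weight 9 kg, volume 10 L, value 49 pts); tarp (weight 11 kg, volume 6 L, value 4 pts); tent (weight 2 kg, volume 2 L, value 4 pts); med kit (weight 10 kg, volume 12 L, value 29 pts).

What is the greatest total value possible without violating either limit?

53 pts

Feasible sets respecting both limits:
- sleeping bag+tent: weight 11, volume 12, value 53
- sleeping bag: weight 9, volume 10, value 49
- tent+med kit: weight 12, volume 14, value 33
Best: 53 pts.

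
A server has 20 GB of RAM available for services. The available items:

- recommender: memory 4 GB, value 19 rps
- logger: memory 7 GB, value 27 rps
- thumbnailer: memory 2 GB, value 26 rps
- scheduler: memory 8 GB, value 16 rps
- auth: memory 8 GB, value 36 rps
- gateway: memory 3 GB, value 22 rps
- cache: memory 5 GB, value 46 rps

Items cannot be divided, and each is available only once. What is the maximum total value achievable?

Check high-value combinations within 20 GB:
- thumbnailer+auth+gateway+cache: memory 2+8+3+5=18, value 26+36+22+46=130
- recommender+thumbnailer+auth+cache: memory 4+2+8+5=19, value 19+26+36+46=127
- recommender+auth+gateway+cache: memory 4+8+3+5=20, value 19+36+22+46=123
Best: 130 rps.

130 rps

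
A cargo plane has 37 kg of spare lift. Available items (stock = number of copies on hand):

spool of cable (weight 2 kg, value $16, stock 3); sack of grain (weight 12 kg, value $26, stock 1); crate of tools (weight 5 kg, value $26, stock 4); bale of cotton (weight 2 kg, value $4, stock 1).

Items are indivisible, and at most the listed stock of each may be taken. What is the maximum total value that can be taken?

Top feasible selections:
- 2×spool of cable + 1×sack of grain + 4×crate of tools: weight 36, value 162
- 3×spool of cable + 4×crate of tools + 1×bale of cotton: weight 28, value 156
- 3×spool of cable + 1×sack of grain + 3×crate of tools + 1×bale of cotton: weight 35, value 156
Best: $162.

$162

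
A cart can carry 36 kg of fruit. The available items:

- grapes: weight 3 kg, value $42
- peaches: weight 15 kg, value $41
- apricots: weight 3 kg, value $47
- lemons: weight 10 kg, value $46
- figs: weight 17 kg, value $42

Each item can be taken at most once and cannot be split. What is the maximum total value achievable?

Check high-value combinations within 36 kg:
- grapes+apricots+lemons+figs: weight 3+3+10+17=33, value 42+47+46+42=177
- grapes+peaches+apricots+lemons: weight 3+15+3+10=31, value 42+41+47+46=176
- grapes+apricots+lemons: weight 3+3+10=16, value 42+47+46=135
- apricots+lemons+figs: weight 3+10+17=30, value 47+46+42=135
- peaches+apricots+lemons: weight 15+3+10=28, value 41+47+46=134
Best: $177.

$177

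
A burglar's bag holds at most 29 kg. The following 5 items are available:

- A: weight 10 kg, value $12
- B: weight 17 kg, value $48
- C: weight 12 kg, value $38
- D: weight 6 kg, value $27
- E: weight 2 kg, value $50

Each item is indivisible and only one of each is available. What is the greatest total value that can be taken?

$125

Check high-value combinations within 29 kg:
- B+D+E: weight 17+6+2=25, value 48+27+50=125
- C+D+E: weight 12+6+2=20, value 38+27+50=115
- A+B+E: weight 10+17+2=29, value 12+48+50=110
- A+C+E: weight 10+12+2=24, value 12+38+50=100
Best: $125.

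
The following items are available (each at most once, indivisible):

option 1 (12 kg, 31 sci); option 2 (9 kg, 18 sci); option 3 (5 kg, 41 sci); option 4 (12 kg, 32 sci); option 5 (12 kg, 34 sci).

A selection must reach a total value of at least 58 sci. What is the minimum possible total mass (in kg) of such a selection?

Subsets with value ≥ 58, sorted by total mass:
- option 2+option 3: mass 14, value 59
- option 3+option 5: mass 17, value 75
- option 3+option 4: mass 17, value 73
- option 1+option 3: mass 17, value 72
Minimum mass: 14 kg.

14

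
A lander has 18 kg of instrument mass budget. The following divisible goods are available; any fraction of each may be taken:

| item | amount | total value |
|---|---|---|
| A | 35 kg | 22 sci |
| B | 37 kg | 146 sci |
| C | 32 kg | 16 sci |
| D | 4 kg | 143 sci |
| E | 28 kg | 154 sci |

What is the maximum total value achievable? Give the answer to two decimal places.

220.00

Take in order of value per unit:
- D (143/4 per unit): all 4 → value 143, running total 143.00
- E (154/28 per unit): 14 of 28 → value 14×154/28 = 77.0000, running total 220.00
Total 220.00.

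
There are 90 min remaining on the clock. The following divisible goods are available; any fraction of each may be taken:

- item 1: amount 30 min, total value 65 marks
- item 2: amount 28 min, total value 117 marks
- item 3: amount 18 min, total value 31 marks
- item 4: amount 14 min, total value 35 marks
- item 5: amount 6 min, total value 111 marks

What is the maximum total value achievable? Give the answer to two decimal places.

Take in order of value per unit:
- item 5 (111/6 per unit): all 6 → value 111, running total 111.00
- item 2 (117/28 per unit): all 28 → value 117, running total 228.00
- item 4 (35/14 per unit): all 14 → value 35, running total 263.00
- item 1 (65/30 per unit): all 30 → value 65, running total 328.00
- item 3 (31/18 per unit): 12 of 18 → value 12×31/18 = 20.6667, running total 348.67
Total 348.67.

348.67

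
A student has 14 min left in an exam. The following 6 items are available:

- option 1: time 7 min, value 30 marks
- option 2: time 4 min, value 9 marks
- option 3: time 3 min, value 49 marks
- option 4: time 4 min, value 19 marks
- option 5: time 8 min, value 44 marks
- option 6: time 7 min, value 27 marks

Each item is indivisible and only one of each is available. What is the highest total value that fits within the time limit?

98 marks

Check high-value combinations within 14 min:
- option 1+option 3+option 4: time 7+3+4=14, value 30+49+19=98
- option 3+option 4+option 6: time 3+4+7=14, value 49+19+27=95
- option 3+option 5: time 3+8=11, value 49+44=93
- option 1+option 2+option 3: time 7+4+3=14, value 30+9+49=88
Best: 98 marks.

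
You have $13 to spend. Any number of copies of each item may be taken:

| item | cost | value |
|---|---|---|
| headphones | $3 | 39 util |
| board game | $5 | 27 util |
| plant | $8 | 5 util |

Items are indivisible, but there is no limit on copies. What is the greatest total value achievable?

Best value-per-unit is headphones at 39/3, and filling with it alone uses cost 4×3=12. No mix of the others beats 4×39 = 156.

156 util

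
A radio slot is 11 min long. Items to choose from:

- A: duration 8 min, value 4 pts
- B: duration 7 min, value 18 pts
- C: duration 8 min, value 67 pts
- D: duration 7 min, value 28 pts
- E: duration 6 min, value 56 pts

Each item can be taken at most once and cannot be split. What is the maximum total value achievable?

67 pts

Check high-value combinations within 11 min:
- C: duration 8, value 67
- E: duration 6, value 56
- D: duration 7, value 28
Best: 67 pts.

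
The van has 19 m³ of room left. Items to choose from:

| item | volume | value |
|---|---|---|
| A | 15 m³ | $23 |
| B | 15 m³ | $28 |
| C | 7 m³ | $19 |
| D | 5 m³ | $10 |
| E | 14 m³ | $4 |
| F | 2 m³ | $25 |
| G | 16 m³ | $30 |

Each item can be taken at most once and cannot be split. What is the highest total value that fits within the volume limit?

Check high-value combinations within 19 m³:
- F+G: volume 2+16=18, value 25+30=55
- C+D+F: volume 7+5+2=14, value 19+10+25=54
- B+F: volume 15+2=17, value 28+25=53
Best: $55.

$55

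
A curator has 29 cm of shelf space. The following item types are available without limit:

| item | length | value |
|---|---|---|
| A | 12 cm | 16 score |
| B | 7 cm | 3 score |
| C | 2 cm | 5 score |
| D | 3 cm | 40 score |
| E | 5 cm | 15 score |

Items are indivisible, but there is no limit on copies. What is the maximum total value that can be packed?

365 score

Best value-per-unit is D at 40/3; filling with it alone gives 9×40 = 360.
Optimal mix: 1×C + 9×D → length 29, value 365.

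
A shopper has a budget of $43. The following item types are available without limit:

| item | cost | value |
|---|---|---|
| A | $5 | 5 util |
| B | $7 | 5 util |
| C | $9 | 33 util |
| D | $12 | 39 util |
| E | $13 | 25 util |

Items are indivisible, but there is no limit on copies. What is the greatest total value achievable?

144 util

Best value-per-unit is C at 33/9; filling with it alone gives 4×33 = 132.
Optimal mix: 2×C + 2×D → cost 42, value 144.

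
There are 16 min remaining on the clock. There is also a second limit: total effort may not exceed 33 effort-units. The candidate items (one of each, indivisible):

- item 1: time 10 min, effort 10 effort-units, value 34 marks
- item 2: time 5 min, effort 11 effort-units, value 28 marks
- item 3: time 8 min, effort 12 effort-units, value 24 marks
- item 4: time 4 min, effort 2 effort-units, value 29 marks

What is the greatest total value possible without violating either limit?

63 marks

Feasible sets respecting both limits:
- item 1+item 4: time 14, effort 12, value 63
- item 1+item 2: time 15, effort 21, value 62
- item 2+item 4: time 9, effort 13, value 57
- item 3+item 4: time 12, effort 14, value 53
Best: 63 marks.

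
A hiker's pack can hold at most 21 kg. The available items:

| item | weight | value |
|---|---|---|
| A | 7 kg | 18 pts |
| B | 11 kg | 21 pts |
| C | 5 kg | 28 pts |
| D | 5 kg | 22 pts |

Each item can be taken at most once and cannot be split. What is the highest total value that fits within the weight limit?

71 pts

This is a 0/1 knapsack; check combinations near the capacity.
- B+C+D: weight 11+5+5=21, value 21+28+22=71
- A+C+D: weight 7+5+5=17, value 18+28+22=68
- C+D: weight 5+5=10, value 28+22=50
- B+C: weight 11+5=16, value 21+28=49
- A+C: weight 7+5=12, value 18+28=46
Best: 71 pts.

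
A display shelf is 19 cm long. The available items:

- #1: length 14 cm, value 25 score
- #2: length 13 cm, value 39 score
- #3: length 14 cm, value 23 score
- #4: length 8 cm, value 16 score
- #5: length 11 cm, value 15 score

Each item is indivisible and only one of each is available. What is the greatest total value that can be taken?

39 score

Check high-value combinations within 19 cm:
- #2: length 13, value 39
- #4+#5: length 8+11=19, value 16+15=31
- #1: length 14, value 25
Best: 39 score.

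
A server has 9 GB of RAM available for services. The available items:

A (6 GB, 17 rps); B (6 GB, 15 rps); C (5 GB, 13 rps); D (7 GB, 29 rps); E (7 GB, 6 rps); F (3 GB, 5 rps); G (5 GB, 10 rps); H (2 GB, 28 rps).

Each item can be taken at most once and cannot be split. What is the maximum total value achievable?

57 rps

Check high-value combinations within 9 GB:
- D+H: memory 7+2=9, value 29+28=57
- A+H: memory 6+2=8, value 17+28=45
- B+H: memory 6+2=8, value 15+28=43
- C+H: memory 5+2=7, value 13+28=41
- G+H: memory 5+2=7, value 10+28=38
Best: 57 rps.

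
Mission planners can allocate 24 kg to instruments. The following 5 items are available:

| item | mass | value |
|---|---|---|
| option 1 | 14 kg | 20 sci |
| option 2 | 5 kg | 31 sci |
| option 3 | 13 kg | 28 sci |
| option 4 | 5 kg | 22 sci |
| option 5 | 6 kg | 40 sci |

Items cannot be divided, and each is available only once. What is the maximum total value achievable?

99 sci

Check high-value combinations within 24 kg:
- option 2+option 3+option 5: mass 5+13+6=24, value 31+28+40=99
- option 2+option 4+option 5: mass 5+5+6=16, value 31+22+40=93
- option 3+option 4+option 5: mass 13+5+6=24, value 28+22+40=90
- option 2+option 3+option 4: mass 5+13+5=23, value 31+28+22=81
Best: 99 sci.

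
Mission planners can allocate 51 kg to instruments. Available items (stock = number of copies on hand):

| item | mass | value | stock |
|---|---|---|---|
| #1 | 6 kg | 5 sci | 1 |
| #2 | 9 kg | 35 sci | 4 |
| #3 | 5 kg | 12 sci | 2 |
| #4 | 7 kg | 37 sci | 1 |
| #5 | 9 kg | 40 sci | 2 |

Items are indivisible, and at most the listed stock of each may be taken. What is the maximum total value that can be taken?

Top feasible selections:
- 2×#2 + 1×#3 + 1×#4 + 2×#5: mass 48, value 199
- 3×#2 + 1×#3 + 2×#5: mass 50, value 197
- 3×#2 + 1×#3 + 1×#4 + 1×#5: mass 48, value 194
- 1×#1 + 2×#2 + 1×#4 + 2×#5: mass 49, value 192
Best: 199 sci.

199 sci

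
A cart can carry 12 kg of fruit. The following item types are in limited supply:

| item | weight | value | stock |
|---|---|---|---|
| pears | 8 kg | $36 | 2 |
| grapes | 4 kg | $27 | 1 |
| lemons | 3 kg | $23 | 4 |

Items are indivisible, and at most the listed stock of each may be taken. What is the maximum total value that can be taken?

Top feasible selections:
- 4×lemons: weight 12, value 92
- 1×grapes + 2×lemons: weight 10, value 73
- 3×lemons: weight 9, value 69
Best: $92.

$92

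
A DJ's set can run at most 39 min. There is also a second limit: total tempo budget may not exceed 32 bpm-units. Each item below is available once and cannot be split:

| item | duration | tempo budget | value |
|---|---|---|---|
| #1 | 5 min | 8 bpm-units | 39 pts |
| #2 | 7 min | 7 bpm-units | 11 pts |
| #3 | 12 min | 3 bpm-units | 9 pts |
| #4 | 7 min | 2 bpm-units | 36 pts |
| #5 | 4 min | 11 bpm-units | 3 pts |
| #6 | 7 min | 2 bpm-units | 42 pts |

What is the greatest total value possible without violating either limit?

137 pts

Feasible sets respecting both limits:
- #1+#2+#3+#4+#6: duration 38, tempo budget 22, value 137
- #1+#2+#4+#5+#6: duration 30, tempo budget 30, value 131
- #1+#3+#4+#5+#6: duration 35, tempo budget 26, value 129
Best: 137 pts.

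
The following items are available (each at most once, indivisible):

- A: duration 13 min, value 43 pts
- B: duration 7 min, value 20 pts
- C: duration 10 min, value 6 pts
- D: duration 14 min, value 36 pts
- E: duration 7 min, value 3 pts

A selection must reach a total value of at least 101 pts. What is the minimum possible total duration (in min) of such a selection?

41

Subsets with value ≥ 101, sorted by total duration:
- A+B+D+E: duration 41, value 102
- A+B+C+D: duration 44, value 105
- A+B+C+D+E: duration 51, value 108
Minimum duration: 41 min.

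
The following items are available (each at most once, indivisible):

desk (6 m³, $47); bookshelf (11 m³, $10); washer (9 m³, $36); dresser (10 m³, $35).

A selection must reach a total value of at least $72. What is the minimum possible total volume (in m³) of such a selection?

15

Subsets with value ≥ 72, sorted by total volume:
- desk+washer: volume 15, value 83
- desk+dresser: volume 16, value 82
- desk+washer+dresser: volume 25, value 118
- desk+bookshelf+washer: volume 26, value 93
Minimum volume: 15 m³.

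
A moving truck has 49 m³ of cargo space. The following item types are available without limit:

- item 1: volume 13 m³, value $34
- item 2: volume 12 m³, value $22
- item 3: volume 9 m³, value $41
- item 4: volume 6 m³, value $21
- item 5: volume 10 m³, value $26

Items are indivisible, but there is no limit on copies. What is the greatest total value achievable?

Best value-per-unit is item 3 at 41/9; filling with it alone gives 5×41 = 205.
Optimal mix: 4×item 3 + 2×item 4 → volume 48, value 206.

$206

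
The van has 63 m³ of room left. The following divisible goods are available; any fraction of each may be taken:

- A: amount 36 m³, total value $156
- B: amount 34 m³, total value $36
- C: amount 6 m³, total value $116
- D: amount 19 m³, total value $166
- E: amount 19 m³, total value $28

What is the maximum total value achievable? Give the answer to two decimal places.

440.95

Take in order of value per unit:
- C (116/6 per unit): all 6 → value 116, running total 116.00
- D (166/19 per unit): all 19 → value 166, running total 282.00
- A (156/36 per unit): all 36 → value 156, running total 438.00
- E (28/19 per unit): 2 of 19 → value 2×28/19 = 2.9474, running total 440.95
Total 440.95.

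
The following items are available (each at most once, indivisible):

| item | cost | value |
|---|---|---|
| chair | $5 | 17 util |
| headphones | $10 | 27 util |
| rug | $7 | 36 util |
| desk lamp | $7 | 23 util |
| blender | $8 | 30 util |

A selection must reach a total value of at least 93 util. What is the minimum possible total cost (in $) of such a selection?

Subsets with value ≥ 93, sorted by total cost:
- headphones+rug+blender: cost 25, value 93
- chair+rug+desk lamp+blender: cost 27, value 106
- chair+headphones+rug+desk lamp: cost 29, value 103
Minimum cost: 25 $.

25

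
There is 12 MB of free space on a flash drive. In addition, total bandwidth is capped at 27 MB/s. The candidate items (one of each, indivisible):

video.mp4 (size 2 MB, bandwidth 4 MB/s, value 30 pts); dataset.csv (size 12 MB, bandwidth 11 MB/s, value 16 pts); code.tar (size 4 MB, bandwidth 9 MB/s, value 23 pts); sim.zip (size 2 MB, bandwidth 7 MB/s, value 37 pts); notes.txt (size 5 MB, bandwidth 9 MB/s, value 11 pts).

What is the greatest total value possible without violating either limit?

Feasible sets respecting both limits:
- video.mp4+code.tar+sim.zip: size 8, bandwidth 20, value 90
- video.mp4+sim.zip+notes.txt: size 9, bandwidth 20, value 78
- code.tar+sim.zip+notes.txt: size 11, bandwidth 25, value 71
Best: 90 pts.

90 pts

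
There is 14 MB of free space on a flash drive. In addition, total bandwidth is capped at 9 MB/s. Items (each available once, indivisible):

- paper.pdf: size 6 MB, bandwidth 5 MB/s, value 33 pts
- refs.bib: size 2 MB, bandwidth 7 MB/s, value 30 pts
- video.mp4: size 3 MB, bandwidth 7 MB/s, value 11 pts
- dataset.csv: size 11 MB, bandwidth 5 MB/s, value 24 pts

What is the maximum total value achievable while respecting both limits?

Feasible sets respecting both limits:
- paper.pdf: size 6, bandwidth 5, value 33
- refs.bib: size 2, bandwidth 7, value 30
- dataset.csv: size 11, bandwidth 5, value 24
- video.mp4: size 3, bandwidth 7, value 11
Best: 33 pts.

33 pts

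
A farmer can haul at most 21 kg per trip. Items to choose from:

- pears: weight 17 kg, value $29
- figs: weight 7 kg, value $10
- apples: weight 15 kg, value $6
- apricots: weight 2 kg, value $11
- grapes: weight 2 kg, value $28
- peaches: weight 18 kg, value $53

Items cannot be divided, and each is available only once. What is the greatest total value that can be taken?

Check high-value combinations within 21 kg:
- grapes+peaches: weight 2+18=20, value 28+53=81
- pears+apricots+grapes: weight 17+2+2=21, value 29+11+28=68
- apricots+peaches: weight 2+18=20, value 11+53=64
- pears+grapes: weight 17+2=19, value 29+28=57
Best: $81.

$81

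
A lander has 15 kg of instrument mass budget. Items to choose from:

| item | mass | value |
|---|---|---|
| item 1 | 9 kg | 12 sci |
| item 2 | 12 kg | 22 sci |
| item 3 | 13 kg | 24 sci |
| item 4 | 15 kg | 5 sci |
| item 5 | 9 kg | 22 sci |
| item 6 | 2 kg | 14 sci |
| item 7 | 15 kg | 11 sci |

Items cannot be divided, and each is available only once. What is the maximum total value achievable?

38 sci

Check high-value combinations within 15 kg:
- item 3+item 6: mass 13+2=15, value 24+14=38
- item 5+item 6: mass 9+2=11, value 22+14=36
- item 2+item 6: mass 12+2=14, value 22+14=36
- item 1+item 6: mass 9+2=11, value 12+14=26
- item 3: mass 13, value 24
Best: 38 sci.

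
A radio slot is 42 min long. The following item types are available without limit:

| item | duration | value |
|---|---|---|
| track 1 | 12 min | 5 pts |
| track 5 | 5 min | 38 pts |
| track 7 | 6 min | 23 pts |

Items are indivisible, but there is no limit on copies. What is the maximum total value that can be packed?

Best value-per-unit is track 5 at 38/5, and filling with it alone uses duration 8×5=40. No mix of the others beats 8×38 = 304.

304 pts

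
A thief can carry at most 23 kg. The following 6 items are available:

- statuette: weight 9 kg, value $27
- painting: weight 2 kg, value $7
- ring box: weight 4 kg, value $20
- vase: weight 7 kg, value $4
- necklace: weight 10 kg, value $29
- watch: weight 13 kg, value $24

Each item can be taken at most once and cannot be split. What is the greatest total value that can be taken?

$76

Check high-value combinations within 23 kg:
- statuette+ring box+necklace: weight 9+4+10=23, value 27+20+29=76
- statuette+painting+necklace: weight 9+2+10=21, value 27+7+29=63
- painting+ring box+vase+necklace: weight 2+4+7+10=23, value 7+20+4+29=60
Best: $76.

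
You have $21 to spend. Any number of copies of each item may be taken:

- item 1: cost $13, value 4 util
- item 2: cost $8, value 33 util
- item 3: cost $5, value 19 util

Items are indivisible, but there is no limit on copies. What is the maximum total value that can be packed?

85 util

Best value-per-unit is item 2 at 33/8; filling with it alone gives 2×33 = 66.
Optimal mix: 2×item 2 + 1×item 3 → cost 21, value 85.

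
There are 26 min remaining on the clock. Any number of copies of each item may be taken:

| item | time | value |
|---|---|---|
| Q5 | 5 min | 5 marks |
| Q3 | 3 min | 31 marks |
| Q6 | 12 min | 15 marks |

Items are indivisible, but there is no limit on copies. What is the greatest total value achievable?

Best value-per-unit is Q3 at 31/3, and filling with it alone uses time 8×3=24. No mix of the others beats 8×31 = 248.

248 marks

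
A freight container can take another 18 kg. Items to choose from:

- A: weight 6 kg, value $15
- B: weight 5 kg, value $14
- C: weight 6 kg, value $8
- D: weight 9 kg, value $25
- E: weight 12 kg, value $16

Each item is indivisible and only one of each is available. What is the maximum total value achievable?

$40

Check high-value combinations within 18 kg:
- A+D: weight 6+9=15, value 15+25=40
- B+D: weight 5+9=14, value 14+25=39
- A+B+C: weight 6+5+6=17, value 15+14+8=37
- C+D: weight 6+9=15, value 8+25=33
- A+E: weight 6+12=18, value 15+16=31
Best: $40.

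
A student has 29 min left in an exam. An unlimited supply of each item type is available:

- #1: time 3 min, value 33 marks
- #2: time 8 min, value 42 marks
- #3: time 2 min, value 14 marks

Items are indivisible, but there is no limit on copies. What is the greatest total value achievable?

311 marks

Best value-per-unit is #1 at 33/3; filling with it alone gives 9×33 = 297.
Optimal mix: 9×#1 + 1×#3 → time 29, value 311.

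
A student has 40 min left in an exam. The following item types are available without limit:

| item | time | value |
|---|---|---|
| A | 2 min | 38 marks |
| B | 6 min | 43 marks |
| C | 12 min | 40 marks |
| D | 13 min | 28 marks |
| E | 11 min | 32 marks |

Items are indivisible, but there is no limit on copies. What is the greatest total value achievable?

Best value-per-unit is A at 38/2, and filling with it alone uses time 20×2=40. No mix of the others beats 20×38 = 760.

760 marks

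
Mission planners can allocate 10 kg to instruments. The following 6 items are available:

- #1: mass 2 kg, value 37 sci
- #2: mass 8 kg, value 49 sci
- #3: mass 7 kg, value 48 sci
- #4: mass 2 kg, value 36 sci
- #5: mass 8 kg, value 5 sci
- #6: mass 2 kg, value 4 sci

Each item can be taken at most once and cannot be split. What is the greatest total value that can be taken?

This is a 0/1 knapsack; check combinations near the capacity.
- #1+#2: mass 2+8=10, value 37+49=86
- #1+#3: mass 2+7=9, value 37+48=85
- #2+#4: mass 8+2=10, value 49+36=85
Best: 86 sci.

86 sci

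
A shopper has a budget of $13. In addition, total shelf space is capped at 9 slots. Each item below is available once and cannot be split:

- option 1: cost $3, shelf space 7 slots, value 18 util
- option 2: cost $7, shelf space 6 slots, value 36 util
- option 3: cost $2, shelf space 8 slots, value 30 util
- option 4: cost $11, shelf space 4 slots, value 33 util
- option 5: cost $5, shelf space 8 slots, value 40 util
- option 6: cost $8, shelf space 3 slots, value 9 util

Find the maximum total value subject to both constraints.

Feasible sets respecting both limits:
- option 5: cost 5, shelf space 8, value 40
- option 2: cost 7, shelf space 6, value 36
- option 4: cost 11, shelf space 4, value 33
- option 3: cost 2, shelf space 8, value 30
Best: 40 util.

40 util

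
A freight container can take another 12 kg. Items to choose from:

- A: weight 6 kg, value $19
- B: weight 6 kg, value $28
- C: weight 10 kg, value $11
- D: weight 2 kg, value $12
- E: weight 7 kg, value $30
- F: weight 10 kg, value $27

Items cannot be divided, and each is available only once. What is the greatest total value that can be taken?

$47

Check high-value combinations within 12 kg:
- A+B: weight 6+6=12, value 19+28=47
- D+E: weight 2+7=9, value 12+30=42
- B+D: weight 6+2=8, value 28+12=40
Best: $47.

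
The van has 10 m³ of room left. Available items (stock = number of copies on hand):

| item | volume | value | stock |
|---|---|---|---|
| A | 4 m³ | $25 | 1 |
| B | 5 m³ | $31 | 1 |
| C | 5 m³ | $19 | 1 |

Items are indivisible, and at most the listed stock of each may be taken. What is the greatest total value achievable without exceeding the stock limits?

$56

Best selections within volume 10 and stock limits:
- 1×A + 1×B: volume 9, value 56
- 1×B + 1×C: volume 10, value 50
Best: $56.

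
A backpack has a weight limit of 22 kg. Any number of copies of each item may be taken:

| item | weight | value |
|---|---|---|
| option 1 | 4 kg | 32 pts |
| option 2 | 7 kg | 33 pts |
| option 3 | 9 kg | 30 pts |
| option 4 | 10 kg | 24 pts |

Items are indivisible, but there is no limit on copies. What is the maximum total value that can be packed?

Best value-per-unit is option 1 at 32/4, and filling with it alone uses weight 5×4=20. No mix of the others beats 5×32 = 160.

160 pts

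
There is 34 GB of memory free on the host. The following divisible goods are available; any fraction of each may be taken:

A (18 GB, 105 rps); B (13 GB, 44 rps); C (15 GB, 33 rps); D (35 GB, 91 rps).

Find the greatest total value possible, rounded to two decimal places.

Take in order of value per unit:
- A (105/18 per unit): all 18 → value 105, running total 105.00
- B (44/13 per unit): all 13 → value 44, running total 149.00
- D (91/35 per unit): 3 of 35 → value 3×91/35 = 7.8000, running total 156.80
Total 156.80.

156.80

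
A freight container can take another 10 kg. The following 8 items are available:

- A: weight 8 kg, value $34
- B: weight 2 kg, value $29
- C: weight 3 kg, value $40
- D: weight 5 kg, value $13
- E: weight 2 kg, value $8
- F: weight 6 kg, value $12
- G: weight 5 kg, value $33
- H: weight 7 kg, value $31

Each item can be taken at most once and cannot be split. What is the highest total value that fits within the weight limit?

Check high-value combinations within 10 kg:
- B+C+G: weight 2+3+5=10, value 29+40+33=102
- B+C+D: weight 2+3+5=10, value 29+40+13=82
- C+E+G: weight 3+2+5=10, value 40+8+33=81
- B+C+E: weight 2+3+2=7, value 29+40+8=77
- C+G: weight 3+5=8, value 40+33=73
Best: $102.

$102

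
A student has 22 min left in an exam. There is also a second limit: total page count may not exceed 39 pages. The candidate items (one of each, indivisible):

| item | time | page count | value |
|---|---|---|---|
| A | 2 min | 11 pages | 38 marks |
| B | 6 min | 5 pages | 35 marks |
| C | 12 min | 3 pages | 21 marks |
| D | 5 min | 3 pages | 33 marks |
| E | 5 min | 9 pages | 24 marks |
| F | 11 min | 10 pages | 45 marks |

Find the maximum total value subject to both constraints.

Feasible sets respecting both limits:
- A+B+D+E: time 18, page count 28, value 130
- A+B+F: time 19, page count 26, value 118
- A+D+F: time 18, page count 24, value 116
Best: 130 marks.

130 marks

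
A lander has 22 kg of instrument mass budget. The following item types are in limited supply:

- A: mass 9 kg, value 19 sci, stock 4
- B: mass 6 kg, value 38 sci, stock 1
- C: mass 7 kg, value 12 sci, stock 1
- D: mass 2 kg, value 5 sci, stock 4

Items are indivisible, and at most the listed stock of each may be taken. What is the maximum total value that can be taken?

Best selections within mass 22 and stock limits:
- 1×A + 1×B + 3×D: mass 21, value 72
- 1×B + 1×C + 4×D: mass 21, value 70
- 1×A + 1×B + 1×C: mass 22, value 69
- 1×A + 1×B + 2×D: mass 19, value 67
Best: 72 sci.

72 sci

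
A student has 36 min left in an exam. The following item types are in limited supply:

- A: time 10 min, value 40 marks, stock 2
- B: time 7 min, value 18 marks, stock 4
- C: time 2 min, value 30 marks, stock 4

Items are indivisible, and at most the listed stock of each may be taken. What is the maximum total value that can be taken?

Top feasible selections:
- 2×A + 1×B + 4×C: time 35, value 218
- 2×A + 4×C: time 28, value 200
Best: 218 marks.

218 marks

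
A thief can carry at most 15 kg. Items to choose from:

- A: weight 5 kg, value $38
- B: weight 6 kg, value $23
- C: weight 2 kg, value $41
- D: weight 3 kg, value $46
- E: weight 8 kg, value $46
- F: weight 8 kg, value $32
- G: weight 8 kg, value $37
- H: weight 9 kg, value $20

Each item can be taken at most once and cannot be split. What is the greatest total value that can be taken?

$133

Check high-value combinations within 15 kg:
- C+D+E: weight 2+3+8=13, value 41+46+46=133
- A+C+D: weight 5+2+3=10, value 38+41+46=125
- A+C+E: weight 5+2+8=15, value 38+41+46=125
Best: $133.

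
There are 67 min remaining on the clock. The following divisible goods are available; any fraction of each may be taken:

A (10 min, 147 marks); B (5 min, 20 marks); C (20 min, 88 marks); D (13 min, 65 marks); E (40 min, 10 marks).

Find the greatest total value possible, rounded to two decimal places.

324.75

Take in order of value per unit:
- A (147/10 per unit): all 10 → value 147, running total 147.00
- D (65/13 per unit): all 13 → value 65, running total 212.00
- C (88/20 per unit): all 20 → value 88, running total 300.00
- B (20/5 per unit): all 5 → value 20, running total 320.00
- E (10/40 per unit): 19 of 40 → value 19×10/40 = 4.7500, running total 324.75
Total 324.75.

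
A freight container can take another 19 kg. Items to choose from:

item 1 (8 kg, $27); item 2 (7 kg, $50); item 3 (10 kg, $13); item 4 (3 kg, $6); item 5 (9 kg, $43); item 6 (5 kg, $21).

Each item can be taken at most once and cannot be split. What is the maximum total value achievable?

$99

Check high-value combinations within 19 kg:
- item 2+item 4+item 5: weight 7+3+9=19, value 50+6+43=99
- item 2+item 5: weight 7+9=16, value 50+43=93
- item 1+item 2+item 4: weight 8+7+3=18, value 27+50+6=83
Best: $99.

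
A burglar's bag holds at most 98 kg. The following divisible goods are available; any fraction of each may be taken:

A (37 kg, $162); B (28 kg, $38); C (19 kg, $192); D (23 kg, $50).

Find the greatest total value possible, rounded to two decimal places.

Take in order of value per unit:
- C (192/19 per unit): all 19 → value 192, running total 192.00
- A (162/37 per unit): all 37 → value 162, running total 354.00
- D (50/23 per unit): all 23 → value 50, running total 404.00
- B (38/28 per unit): 19 of 28 → value 19×38/28 = 25.7857, running total 429.79
Total 429.79.

429.79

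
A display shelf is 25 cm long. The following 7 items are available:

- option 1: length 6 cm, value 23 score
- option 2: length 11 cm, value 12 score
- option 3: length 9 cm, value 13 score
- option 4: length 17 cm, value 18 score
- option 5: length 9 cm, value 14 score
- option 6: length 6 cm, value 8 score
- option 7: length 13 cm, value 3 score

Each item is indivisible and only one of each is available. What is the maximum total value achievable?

Check high-value combinations within 25 cm:
- option 1+option 3+option 5: length 6+9+9=24, value 23+13+14=50
- option 1+option 5+option 6: length 6+9+6=21, value 23+14+8=45
- option 1+option 3+option 6: length 6+9+6=21, value 23+13+8=44
Best: 50 score.

50 score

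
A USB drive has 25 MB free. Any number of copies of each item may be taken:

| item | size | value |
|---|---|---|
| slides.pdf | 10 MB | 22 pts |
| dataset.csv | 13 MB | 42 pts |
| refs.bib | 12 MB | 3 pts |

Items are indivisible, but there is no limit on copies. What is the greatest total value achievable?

64 pts

Best value-per-unit is dataset.csv at 42/13; filling with it alone gives 1×42 = 42.
Optimal mix: 1×slides.pdf + 1×dataset.csv → size 23, value 64.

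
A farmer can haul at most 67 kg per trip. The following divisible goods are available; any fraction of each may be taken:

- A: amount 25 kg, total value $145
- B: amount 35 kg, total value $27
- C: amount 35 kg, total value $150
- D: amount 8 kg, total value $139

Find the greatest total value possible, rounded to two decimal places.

429.71

Take in order of value per unit:
- D (139/8 per unit): all 8 → value 139, running total 139.00
- A (145/25 per unit): all 25 → value 145, running total 284.00
- C (150/35 per unit): 34 of 35 → value 34×150/35 = 145.7143, running total 429.71
Total 429.71.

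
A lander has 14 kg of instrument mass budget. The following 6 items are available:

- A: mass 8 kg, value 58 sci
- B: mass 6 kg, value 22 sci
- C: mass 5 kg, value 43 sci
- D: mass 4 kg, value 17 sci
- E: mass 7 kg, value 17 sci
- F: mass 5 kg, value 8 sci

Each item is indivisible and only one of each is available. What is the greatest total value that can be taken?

Check high-value combinations within 14 kg:
- A+C: mass 8+5=13, value 58+43=101
- A+B: mass 8+6=14, value 58+22=80
- A+D: mass 8+4=12, value 58+17=75
- C+D+F: mass 5+4+5=14, value 43+17+8=68
Best: 101 sci.

101 sci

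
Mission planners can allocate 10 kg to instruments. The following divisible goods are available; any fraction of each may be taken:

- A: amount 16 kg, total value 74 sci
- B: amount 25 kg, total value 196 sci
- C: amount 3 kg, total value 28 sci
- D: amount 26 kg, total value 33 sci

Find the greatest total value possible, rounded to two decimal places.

Take in order of value per unit:
- C (28/3 per unit): all 3 → value 28, running total 28.00
- B (196/25 per unit): 7 of 25 → value 7×196/25 = 54.8800, running total 82.88
Total 82.88.

82.88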